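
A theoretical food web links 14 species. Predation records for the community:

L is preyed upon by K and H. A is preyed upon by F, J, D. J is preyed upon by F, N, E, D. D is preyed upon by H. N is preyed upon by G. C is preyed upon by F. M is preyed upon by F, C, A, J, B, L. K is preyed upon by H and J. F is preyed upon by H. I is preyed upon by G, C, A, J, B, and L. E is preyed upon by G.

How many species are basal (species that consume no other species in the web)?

Basal species (no prey listed): M, I.
Count: 2.

2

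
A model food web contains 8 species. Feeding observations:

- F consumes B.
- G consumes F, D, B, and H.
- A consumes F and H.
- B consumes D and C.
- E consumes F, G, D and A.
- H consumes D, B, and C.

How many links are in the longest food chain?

One longest chain: D → B → H → G → E.
It has 5 species and 4 links.

4 links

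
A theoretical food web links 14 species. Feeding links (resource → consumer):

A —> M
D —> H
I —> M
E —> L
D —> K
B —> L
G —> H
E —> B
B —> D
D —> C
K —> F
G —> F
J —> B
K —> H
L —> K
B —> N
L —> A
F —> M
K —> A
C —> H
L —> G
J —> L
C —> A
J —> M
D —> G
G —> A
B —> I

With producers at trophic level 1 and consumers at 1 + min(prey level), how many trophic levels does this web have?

4

Producers (level 1): E, J.
Following each consumer down to its lowest-level prey: E → B → D → C (levels 1 through 4).
All prey of C (D 3) are at level 3 or above, so C is at level 1 + 3 = 4.
Every consumer has at least one prey at level 3 or below, so none exceeds level 4.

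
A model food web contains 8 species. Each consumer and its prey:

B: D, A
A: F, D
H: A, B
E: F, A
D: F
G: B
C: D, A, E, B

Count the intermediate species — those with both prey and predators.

4

Intermediate species (has both prey and predators): D, A, E, B.
Count: 4.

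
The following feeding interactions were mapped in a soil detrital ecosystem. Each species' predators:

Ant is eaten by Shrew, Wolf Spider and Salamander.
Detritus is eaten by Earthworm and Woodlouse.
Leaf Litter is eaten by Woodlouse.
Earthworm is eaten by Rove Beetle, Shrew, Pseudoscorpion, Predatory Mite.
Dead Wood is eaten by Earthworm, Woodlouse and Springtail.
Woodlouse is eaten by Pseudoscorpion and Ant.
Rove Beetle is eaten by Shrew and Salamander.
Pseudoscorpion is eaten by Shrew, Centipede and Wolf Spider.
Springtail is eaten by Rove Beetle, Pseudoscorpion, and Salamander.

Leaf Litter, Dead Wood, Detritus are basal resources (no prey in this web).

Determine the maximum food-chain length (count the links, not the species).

3 links

One longest chain: Leaf Litter → Woodlouse → Pseudoscorpion → Centipede.
It has 4 species and 3 links.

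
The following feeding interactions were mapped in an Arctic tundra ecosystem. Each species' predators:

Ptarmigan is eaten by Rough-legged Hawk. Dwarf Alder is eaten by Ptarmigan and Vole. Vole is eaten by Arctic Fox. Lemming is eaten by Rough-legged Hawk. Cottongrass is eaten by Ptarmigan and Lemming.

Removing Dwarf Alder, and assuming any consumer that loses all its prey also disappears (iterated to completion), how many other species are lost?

2

Remove Dwarf Alder.
Round 1: Vole (all prey gone) → extinct.
Round 2: Arctic Fox (all prey gone) → extinct.
No further losses. Total secondary extinctions: 2.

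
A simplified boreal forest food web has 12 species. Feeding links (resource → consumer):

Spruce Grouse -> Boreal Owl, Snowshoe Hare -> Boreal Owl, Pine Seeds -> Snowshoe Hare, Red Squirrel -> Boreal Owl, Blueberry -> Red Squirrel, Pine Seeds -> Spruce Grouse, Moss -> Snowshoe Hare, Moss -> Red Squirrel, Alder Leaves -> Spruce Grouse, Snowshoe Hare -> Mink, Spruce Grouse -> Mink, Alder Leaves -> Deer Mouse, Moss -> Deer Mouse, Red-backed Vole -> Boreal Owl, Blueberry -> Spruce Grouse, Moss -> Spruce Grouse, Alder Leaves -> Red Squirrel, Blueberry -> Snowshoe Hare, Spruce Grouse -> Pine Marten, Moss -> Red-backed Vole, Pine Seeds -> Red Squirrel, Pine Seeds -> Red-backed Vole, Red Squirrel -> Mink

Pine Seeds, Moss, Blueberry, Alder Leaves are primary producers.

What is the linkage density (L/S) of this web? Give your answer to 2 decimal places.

There are L = 23 links among S = 12 species.
L/S = 23/12 = 1.9167 ≈ 1.92.

L/S = 1.92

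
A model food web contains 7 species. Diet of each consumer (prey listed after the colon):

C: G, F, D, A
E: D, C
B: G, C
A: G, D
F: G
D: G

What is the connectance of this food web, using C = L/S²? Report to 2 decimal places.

The web has S = 7 species and L = 12 feeding links.
C = L / S² = 12 / 49 = 0.2449 ≈ 0.24.

C = 0.24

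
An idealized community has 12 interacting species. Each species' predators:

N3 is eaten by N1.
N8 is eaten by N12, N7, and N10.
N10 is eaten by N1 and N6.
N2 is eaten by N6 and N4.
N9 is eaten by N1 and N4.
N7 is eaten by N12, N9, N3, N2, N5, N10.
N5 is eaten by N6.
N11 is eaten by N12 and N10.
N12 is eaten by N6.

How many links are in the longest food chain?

3 links

One longest chain: N8 → N7 → N10 → N1.
It has 4 species and 3 links.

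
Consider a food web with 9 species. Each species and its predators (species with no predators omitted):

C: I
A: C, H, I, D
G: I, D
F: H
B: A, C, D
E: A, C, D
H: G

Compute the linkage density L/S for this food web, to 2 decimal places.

There are L = 15 links among S = 9 species.
L/S = 15/9 = 1.6667 ≈ 1.67.

L/S = 1.67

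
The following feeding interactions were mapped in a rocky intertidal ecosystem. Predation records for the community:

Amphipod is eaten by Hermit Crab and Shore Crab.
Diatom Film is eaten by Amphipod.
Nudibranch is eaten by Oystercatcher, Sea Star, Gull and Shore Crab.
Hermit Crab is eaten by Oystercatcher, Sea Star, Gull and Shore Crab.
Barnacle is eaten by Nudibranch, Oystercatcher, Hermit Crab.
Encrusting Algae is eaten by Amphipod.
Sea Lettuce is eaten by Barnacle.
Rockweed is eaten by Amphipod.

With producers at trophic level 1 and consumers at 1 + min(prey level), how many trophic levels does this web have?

Producers (level 1): Rockweed, Sea Lettuce, Diatom Film, Encrusting Algae.
Following each consumer down to its lowest-level prey: Sea Lettuce → Barnacle → Hermit Crab → Sea Star (levels 1 through 4).
All prey of Sea Star (Hermit Crab 3, Nudibranch 3) are at level 3 or above, so Sea Star is at level 1 + 3 = 4.
Every consumer has at least one prey at level 3 or below, so none exceeds level 4.

4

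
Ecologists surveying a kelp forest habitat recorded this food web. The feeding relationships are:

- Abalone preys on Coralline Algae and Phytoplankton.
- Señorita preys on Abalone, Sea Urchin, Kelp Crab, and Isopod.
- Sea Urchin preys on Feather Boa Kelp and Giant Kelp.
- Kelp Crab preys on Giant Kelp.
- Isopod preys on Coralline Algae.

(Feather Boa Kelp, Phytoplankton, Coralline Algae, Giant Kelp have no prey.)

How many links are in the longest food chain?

One longest chain: Coralline Algae → Isopod → Señorita.
It has 3 species and 2 links.

2 links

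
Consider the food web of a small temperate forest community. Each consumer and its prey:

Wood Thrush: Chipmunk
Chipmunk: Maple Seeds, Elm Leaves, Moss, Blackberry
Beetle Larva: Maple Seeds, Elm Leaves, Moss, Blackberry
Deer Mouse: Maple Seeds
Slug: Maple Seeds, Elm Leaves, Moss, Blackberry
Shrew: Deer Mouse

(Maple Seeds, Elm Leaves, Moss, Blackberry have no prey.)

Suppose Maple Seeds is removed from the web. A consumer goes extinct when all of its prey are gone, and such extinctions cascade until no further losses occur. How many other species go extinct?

2

Remove Maple Seeds.
Round 1: Deer Mouse (all prey gone) → extinct.
Round 2: Shrew (all prey gone) → extinct.
No further losses. Total secondary extinctions: 2.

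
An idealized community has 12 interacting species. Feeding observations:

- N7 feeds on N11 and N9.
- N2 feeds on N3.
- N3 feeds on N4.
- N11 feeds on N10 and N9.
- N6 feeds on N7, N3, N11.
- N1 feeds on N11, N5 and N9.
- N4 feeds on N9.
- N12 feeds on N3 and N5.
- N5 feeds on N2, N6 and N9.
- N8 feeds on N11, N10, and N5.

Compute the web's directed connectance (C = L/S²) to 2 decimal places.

C = 0.15

The web has S = 12 species and L = 21 feeding links.
C = L / S² = 21 / 144 = 0.1458 ≈ 0.15.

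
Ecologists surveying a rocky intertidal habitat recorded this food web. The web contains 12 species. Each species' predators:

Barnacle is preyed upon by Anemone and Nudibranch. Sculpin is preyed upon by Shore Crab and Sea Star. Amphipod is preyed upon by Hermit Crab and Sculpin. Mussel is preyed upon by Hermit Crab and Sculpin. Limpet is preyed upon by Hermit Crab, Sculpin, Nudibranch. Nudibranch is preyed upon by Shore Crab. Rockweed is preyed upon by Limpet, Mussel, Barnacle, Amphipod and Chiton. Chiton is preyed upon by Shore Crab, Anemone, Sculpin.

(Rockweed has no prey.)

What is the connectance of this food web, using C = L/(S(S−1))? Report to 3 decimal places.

C = 0.152

The web has S = 12 species and L = 20 feeding links.
C = L / (S(S−1)) = 20 / 132 = 0.1515 ≈ 0.152.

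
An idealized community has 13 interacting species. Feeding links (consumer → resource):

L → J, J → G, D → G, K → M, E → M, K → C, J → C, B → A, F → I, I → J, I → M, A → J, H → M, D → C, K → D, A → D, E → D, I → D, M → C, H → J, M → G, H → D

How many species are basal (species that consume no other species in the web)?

Basal species (no prey listed): G, C.
Count: 2.

2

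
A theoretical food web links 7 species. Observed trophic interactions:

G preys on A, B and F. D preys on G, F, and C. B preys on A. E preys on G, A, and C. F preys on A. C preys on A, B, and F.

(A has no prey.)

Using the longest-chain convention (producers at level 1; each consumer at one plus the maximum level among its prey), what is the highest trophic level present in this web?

Producers (level 1): A.
A → F → G → D gives D level 4.
No species has a prey at level 4, so no species reaches level 5.

4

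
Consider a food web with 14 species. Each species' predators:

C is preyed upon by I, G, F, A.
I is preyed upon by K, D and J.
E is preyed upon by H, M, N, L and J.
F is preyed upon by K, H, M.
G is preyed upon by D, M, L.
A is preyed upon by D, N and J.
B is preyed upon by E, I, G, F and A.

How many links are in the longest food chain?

One longest chain: B → A → J.
It has 3 species and 2 links.

2 links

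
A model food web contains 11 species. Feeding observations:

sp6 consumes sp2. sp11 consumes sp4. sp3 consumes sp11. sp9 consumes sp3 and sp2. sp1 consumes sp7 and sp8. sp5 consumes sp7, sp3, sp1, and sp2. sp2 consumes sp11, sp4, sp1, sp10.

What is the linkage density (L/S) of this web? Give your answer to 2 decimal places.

L/S = 1.36

There are L = 15 links among S = 11 species.
L/S = 15/11 = 1.3636 ≈ 1.36.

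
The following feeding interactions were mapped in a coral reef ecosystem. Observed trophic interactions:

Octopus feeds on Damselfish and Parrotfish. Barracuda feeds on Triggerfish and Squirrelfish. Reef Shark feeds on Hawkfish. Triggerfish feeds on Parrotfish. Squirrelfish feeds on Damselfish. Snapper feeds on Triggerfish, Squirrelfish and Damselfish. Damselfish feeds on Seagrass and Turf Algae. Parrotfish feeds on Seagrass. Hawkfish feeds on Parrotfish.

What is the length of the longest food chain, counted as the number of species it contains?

One longest chain: Seagrass → Parrotfish → Hawkfish → Reef Shark.
It has 4 species and 3 links.

4 species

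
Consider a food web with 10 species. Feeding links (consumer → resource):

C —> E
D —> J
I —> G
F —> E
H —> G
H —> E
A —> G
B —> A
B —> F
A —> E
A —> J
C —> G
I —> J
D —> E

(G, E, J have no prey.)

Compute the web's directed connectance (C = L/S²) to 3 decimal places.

C = 0.140

The web has S = 10 species and L = 14 feeding links.
C = L / S² = 14 / 100 = 0.1400 ≈ 0.140.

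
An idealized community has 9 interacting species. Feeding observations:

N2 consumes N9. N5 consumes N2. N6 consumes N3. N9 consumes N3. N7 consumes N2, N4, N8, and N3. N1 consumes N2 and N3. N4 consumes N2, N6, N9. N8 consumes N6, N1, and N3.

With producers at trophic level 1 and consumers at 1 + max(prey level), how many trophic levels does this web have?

6

Producers (level 1): N3.
N3 → N9 → N2 → N1 → N8 → N7 gives N7 level 6.
No species has a prey at level 6, so no species reaches level 7.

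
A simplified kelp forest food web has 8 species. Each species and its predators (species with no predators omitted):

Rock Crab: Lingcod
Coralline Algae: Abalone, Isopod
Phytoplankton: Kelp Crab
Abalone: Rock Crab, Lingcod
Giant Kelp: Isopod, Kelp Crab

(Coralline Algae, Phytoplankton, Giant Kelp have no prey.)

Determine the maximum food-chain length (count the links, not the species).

One longest chain: Coralline Algae → Abalone → Rock Crab → Lingcod.
It has 4 species and 3 links.

3 links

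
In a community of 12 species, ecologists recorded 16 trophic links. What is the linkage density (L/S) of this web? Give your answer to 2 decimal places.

There are L = 16 links among S = 12 species.
L/S = 16/12 = 1.3333 ≈ 1.33.

L/S = 1.33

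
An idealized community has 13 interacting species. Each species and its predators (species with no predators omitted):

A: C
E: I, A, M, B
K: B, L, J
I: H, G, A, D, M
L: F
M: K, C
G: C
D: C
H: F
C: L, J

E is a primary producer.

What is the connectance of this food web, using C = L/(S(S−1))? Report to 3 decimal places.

C = 0.135

The web has S = 13 species and L = 21 feeding links.
C = L / (S(S−1)) = 21 / 156 = 0.1346 ≈ 0.135.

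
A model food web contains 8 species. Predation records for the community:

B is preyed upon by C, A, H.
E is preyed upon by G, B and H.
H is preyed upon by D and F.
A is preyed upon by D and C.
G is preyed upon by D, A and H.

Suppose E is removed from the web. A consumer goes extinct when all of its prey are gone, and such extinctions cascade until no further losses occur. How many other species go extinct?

7

Remove E.
Round 1: B (all prey gone), G (all prey gone) → extinct.
Round 2: A (all prey gone), H (all prey gone) → extinct.
Round 3: D (all prey gone), C (all prey gone), F (all prey gone) → extinct.
No further losses. Total secondary extinctions: 7.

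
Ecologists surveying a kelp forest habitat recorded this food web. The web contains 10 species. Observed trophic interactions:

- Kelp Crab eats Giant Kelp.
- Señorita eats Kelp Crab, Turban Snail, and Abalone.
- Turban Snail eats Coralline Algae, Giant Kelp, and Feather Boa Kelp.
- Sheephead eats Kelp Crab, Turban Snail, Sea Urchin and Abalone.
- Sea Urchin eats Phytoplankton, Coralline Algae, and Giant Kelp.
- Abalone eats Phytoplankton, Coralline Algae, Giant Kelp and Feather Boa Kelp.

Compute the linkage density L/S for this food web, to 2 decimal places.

L/S = 1.80

There are L = 18 links among S = 10 species.
L/S = 18/10 = 1.8000 ≈ 1.80.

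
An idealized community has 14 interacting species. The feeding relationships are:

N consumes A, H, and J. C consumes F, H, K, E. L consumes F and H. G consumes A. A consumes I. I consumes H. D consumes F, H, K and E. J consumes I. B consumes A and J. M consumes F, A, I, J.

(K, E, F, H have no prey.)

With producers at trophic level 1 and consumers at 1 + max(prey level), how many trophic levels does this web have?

4

Producers (level 1): K, E, F, H.
H → I → A → M gives M level 4.
No species has a prey at level 4, so no species reaches level 5.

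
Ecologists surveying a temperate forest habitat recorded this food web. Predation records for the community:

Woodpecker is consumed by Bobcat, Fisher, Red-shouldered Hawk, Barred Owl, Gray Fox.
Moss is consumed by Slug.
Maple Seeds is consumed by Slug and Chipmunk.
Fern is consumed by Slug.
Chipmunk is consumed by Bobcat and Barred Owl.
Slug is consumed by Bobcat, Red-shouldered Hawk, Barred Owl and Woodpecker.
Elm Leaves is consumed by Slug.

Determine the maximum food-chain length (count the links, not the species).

3 links

One longest chain: Fern → Slug → Woodpecker → Bobcat.
It has 4 species and 3 links.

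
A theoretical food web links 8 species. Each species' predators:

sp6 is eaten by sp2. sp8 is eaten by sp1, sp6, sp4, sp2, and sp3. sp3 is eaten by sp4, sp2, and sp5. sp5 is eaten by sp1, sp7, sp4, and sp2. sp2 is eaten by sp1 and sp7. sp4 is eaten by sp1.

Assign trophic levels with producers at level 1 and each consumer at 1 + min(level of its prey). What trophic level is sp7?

Trophic level 3

sp8 is a producer → level 1.
sp2 eats sp8 → level 2.
sp7 eats sp2 → level 3.
No prey of sp7 is below level 2, so 3 is the minimum.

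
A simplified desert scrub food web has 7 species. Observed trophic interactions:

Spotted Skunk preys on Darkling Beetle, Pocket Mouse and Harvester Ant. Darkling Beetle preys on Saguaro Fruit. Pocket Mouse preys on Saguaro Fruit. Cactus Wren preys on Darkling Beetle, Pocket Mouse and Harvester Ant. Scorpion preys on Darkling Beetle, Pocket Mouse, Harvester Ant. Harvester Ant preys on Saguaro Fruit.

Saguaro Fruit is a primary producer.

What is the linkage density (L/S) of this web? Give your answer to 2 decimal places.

There are L = 12 links among S = 7 species.
L/S = 12/7 = 1.7143 ≈ 1.71.

L/S = 1.71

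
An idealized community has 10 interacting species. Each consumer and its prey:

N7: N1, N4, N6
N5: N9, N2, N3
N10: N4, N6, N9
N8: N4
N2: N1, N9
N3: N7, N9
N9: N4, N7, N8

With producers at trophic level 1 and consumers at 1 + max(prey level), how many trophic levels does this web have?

Producers (level 1): N1, N4, N6.
N1 → N7 → N9 → N3 → N5 gives N5 level 5.
No species has a prey at level 5, so no species reaches level 6.

5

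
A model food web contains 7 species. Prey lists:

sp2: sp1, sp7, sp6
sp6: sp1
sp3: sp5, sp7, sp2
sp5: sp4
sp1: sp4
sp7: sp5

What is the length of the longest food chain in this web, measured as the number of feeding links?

4 links

One longest chain: sp4 → sp5 → sp7 → sp2 → sp3.
It has 5 species and 4 links.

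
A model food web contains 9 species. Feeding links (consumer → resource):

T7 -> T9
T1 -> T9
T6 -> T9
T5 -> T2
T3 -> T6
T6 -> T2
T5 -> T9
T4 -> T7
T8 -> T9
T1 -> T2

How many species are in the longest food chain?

3 species

One longest chain: T9 → T7 → T4.
It has 3 species and 2 links.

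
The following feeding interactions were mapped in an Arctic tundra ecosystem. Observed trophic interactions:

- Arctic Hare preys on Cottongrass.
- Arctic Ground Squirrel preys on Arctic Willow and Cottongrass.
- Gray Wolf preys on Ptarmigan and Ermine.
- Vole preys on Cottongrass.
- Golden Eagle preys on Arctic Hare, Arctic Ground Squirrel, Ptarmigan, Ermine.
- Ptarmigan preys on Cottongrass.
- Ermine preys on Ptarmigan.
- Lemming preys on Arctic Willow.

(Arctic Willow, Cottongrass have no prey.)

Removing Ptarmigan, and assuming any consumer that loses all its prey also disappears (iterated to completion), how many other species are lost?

Remove Ptarmigan.
Round 1: Ermine (all prey gone) → extinct.
Round 2: Gray Wolf (all prey gone) → extinct.
No further losses. Total secondary extinctions: 2.

2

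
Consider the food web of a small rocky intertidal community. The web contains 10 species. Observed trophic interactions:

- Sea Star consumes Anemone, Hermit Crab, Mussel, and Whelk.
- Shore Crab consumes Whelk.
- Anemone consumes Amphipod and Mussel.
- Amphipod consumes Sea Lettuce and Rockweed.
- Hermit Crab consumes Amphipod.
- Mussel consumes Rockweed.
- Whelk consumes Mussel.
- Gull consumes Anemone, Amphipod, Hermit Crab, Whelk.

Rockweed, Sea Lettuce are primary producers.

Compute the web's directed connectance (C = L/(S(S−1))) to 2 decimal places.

The web has S = 10 species and L = 16 feeding links.
C = L / (S(S−1)) = 16 / 90 = 0.1778 ≈ 0.18.

C = 0.18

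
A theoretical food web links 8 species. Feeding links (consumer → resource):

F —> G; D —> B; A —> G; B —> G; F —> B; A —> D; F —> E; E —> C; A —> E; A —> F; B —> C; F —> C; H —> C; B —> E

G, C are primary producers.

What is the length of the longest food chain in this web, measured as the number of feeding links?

One longest chain: C → E → B → D → A.
It has 5 species and 4 links.

4 links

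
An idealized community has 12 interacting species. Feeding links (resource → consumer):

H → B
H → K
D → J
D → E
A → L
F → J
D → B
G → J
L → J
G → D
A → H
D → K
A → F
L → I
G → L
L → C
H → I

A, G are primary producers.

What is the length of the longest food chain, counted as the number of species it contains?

One longest chain: G → D → E.
It has 3 species and 2 links.

3 species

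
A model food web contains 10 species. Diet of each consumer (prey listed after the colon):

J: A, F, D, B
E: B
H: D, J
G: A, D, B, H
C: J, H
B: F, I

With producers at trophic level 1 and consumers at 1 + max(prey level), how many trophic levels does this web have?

Producers (level 1): A, F, D, I.
F → B → J → H → G gives G level 5.
No species has a prey at level 5, so no species reaches level 6.

5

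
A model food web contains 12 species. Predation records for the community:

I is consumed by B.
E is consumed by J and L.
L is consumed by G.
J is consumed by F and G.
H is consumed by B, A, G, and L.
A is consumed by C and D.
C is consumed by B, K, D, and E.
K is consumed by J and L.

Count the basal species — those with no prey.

2

Basal species (no prey listed): H, I.
Count: 2.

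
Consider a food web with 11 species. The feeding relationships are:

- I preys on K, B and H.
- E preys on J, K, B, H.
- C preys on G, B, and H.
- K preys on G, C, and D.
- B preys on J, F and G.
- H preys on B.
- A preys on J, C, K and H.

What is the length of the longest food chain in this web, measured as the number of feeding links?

5 links

One longest chain: G → B → H → C → K → E.
It has 6 species and 5 links.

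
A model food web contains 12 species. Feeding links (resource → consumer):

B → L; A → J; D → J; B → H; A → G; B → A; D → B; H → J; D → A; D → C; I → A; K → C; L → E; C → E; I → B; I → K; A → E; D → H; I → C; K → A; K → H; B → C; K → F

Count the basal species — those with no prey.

Basal species (no prey listed): I, D.
Count: 2.

2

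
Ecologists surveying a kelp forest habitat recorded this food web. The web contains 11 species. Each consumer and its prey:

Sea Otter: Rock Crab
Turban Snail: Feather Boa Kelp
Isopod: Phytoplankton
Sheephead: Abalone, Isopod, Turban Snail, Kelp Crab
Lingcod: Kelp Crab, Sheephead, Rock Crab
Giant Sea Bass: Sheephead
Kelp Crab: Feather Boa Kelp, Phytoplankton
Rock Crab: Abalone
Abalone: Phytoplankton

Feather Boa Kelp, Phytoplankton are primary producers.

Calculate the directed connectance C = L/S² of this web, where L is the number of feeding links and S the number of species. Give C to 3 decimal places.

C = 0.124

The web has S = 11 species and L = 15 feeding links.
C = L / S² = 15 / 121 = 0.1240 ≈ 0.124.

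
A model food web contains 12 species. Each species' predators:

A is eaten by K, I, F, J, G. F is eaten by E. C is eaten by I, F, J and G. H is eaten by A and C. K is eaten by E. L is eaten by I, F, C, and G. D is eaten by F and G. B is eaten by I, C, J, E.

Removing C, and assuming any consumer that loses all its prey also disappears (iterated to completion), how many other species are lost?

Remove C.
Every predator of it retains at least one other prey: G still has D, L, A; I still has B, L, A; J still has B, A; F still has D, L, A.
No consumer loses all prey, so no secondary extinctions occur.

0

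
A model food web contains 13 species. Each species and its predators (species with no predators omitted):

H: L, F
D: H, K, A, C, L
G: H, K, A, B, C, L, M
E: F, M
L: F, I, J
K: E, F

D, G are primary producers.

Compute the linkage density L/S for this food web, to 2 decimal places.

There are L = 21 links among S = 13 species.
L/S = 21/13 = 1.6154 ≈ 1.62.

L/S = 1.62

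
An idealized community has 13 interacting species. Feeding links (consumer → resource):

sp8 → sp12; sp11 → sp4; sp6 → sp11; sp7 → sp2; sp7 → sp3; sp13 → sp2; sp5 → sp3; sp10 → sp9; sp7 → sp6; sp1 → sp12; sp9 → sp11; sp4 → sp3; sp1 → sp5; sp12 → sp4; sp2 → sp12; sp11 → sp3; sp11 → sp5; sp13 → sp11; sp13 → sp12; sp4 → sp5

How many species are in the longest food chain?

One longest chain: sp3 → sp5 → sp4 → sp11 → sp9 → sp10.
It has 6 species and 5 links.

6 species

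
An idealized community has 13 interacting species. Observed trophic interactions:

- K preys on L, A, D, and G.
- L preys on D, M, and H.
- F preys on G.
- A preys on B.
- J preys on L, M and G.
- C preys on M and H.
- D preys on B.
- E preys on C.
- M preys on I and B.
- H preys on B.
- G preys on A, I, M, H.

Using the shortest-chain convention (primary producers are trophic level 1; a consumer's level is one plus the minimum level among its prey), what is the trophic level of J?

Trophic level 3

I is a producer → level 1.
M eats I → level 2.
J eats M → level 3.
No prey of J is below level 2, so 3 is the minimum.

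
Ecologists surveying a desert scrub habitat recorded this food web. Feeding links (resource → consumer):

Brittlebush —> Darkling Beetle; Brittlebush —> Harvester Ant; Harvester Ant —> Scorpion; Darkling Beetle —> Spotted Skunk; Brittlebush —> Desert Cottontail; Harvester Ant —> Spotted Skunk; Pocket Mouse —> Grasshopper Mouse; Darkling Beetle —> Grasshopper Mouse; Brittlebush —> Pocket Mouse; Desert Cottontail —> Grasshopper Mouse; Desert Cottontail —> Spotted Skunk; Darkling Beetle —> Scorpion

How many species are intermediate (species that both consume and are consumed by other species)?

Intermediate species (has both prey and predators): Desert Cottontail, Harvester Ant, Darkling Beetle, Pocket Mouse.
Count: 4.

4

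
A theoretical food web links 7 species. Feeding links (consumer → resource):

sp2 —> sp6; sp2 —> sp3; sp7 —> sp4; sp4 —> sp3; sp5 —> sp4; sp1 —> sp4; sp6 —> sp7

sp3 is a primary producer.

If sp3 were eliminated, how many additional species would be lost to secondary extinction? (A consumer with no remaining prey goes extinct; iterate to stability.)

6

Remove sp3.
Round 1: sp4 (all prey gone) → extinct.
Round 2: sp7 (all prey gone), sp1 (all prey gone), sp5 (all prey gone) → extinct.
Round 3: sp6 (all prey gone) → extinct.
Round 4: sp2 (all prey gone) → extinct.
No further losses. Total secondary extinctions: 6.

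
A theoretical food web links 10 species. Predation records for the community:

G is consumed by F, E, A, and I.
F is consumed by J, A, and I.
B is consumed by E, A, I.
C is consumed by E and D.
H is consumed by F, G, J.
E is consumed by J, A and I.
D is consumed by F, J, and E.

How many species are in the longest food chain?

4 species

One longest chain: C → D → E → A.
It has 4 species and 3 links.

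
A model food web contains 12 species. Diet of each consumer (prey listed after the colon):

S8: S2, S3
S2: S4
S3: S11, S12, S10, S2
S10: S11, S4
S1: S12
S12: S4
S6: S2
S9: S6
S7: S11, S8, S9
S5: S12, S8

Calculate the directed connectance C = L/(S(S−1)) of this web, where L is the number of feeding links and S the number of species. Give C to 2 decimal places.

C = 0.14

The web has S = 12 species and L = 18 feeding links.
C = L / (S(S−1)) = 18 / 132 = 0.1364 ≈ 0.14.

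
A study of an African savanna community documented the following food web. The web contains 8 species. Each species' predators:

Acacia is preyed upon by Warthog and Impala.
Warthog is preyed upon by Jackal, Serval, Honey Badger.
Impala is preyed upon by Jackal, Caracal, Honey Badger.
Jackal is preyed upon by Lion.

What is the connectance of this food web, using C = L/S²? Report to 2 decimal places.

The web has S = 8 species and L = 9 feeding links.
C = L / S² = 9 / 64 = 0.1406 ≈ 0.14.

C = 0.14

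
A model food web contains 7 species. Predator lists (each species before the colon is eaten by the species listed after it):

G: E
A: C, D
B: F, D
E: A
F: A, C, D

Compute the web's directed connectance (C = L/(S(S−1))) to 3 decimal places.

The web has S = 7 species and L = 9 feeding links.
C = L / (S(S−1)) = 9 / 42 = 0.2143 ≈ 0.214.

C = 0.214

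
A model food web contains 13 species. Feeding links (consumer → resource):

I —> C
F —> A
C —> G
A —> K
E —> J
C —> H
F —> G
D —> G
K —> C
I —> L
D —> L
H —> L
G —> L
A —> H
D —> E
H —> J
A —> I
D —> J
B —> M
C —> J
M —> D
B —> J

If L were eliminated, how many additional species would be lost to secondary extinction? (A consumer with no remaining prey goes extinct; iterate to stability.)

1

Remove L.
Round 1: G (all prey gone) → extinct.
No further losses. Total secondary extinctions: 1.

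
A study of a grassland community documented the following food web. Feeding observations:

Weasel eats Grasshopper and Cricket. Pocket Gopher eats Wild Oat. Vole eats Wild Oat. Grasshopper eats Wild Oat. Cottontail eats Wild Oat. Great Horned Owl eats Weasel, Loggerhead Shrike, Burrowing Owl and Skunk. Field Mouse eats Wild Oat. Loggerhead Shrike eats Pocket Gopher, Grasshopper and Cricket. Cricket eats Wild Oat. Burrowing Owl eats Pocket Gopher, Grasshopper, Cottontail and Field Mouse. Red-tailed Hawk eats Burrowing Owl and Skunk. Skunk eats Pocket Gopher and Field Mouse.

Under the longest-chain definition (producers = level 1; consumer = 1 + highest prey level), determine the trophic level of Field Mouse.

Wild Oat is a producer → level 1.
Field Mouse eats Wild Oat → level 2.

Trophic level 2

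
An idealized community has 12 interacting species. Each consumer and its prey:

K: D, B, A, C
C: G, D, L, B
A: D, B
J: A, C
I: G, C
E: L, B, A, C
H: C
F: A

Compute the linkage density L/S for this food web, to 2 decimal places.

L/S = 1.67

There are L = 20 links among S = 12 species.
L/S = 20/12 = 1.6667 ≈ 1.67.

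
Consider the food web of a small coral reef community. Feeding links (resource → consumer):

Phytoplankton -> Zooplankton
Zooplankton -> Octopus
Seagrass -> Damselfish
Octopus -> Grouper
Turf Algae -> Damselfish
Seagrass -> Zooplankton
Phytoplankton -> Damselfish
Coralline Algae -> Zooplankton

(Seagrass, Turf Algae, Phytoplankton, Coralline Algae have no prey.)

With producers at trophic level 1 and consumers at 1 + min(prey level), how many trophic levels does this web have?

Producers (level 1): Seagrass, Turf Algae, Phytoplankton, Coralline Algae.
Following each consumer down to its lowest-level prey: Seagrass → Zooplankton → Octopus → Grouper (levels 1 through 4).
All prey of Grouper (Octopus 3) are at level 3 or above, so Grouper is at level 1 + 3 = 4.
Every consumer has at least one prey at level 3 or below, so none exceeds level 4.

4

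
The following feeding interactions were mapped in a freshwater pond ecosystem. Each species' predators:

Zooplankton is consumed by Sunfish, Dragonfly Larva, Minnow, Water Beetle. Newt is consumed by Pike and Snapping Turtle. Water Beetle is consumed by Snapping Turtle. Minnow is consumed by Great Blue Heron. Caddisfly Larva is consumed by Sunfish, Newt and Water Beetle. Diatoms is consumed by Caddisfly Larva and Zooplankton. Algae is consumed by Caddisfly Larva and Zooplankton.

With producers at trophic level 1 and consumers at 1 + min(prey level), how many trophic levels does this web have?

4

Producers (level 1): Diatoms, Algae.
Following each consumer down to its lowest-level prey: Diatoms → Caddisfly Larva → Newt → Pike (levels 1 through 4).
All prey of Pike (Newt 3) are at level 3 or above, so Pike is at level 1 + 3 = 4.
Every consumer has at least one prey at level 3 or below, so none exceeds level 4.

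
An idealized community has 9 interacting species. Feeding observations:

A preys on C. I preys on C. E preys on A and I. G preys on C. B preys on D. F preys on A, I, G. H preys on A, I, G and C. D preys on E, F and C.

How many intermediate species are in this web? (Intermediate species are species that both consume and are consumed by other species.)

6

Intermediate species (has both prey and predators): I, A, G, F, E, D.
Count: 6.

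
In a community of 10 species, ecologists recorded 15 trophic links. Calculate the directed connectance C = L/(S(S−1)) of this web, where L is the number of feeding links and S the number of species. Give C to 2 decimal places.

The web has S = 10 species and L = 15 feeding links.
C = L / (S(S−1)) = 15 / 90 = 0.1667 ≈ 0.17.

C = 0.17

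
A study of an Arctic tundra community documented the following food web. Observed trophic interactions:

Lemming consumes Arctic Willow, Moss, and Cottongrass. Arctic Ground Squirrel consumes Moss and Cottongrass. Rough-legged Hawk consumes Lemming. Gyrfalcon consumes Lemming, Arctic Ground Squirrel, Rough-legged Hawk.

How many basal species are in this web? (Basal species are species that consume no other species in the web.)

3

Basal species (no prey listed): Moss, Cottongrass, Arctic Willow.
Count: 3.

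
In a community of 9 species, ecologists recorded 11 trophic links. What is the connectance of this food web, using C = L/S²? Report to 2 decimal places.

C = 0.14

The web has S = 9 species and L = 11 feeding links.
C = L / S² = 11 / 81 = 0.1358 ≈ 0.14.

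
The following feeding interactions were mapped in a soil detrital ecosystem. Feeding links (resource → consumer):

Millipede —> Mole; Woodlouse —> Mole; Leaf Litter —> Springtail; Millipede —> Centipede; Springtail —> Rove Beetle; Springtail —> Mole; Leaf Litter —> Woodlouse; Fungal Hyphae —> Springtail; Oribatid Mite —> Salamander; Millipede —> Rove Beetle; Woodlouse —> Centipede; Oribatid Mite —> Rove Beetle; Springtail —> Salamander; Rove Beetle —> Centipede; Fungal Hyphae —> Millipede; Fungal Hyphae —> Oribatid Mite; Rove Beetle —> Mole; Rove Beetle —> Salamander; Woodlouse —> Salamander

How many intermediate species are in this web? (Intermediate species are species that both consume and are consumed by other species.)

Intermediate species (has both prey and predators): Woodlouse, Millipede, Springtail, Oribatid Mite, Rove Beetle.
Count: 5.

5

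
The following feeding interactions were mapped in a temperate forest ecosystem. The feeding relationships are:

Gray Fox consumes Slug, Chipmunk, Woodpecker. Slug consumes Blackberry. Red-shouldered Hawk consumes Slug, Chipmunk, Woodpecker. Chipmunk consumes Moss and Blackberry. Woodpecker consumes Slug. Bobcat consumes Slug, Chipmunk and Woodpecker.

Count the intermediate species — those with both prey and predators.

Intermediate species (has both prey and predators): Slug, Chipmunk, Woodpecker.
Count: 3.

3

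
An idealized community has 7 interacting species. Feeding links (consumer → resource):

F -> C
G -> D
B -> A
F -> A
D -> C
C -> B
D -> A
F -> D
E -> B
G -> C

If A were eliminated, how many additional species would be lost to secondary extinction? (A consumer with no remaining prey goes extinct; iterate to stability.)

6

Remove A.
Round 1: B (all prey gone) → extinct.
Round 2: C (all prey gone), E (all prey gone) → extinct.
Round 3: D (all prey gone) → extinct.
Round 4: G (all prey gone), F (all prey gone) → extinct.
No further losses. Total secondary extinctions: 6.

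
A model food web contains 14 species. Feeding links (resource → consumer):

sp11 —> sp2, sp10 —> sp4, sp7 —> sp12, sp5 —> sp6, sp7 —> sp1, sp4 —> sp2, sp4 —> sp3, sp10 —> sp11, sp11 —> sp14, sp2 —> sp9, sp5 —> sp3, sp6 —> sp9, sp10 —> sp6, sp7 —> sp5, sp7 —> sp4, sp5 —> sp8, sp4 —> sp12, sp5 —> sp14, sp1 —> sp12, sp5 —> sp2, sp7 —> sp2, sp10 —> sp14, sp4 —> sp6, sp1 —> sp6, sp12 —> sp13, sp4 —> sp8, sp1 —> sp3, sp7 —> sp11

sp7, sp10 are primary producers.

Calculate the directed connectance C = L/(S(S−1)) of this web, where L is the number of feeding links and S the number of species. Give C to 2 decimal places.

C = 0.15

The web has S = 14 species and L = 28 feeding links.
C = L / (S(S−1)) = 28 / 182 = 0.1538 ≈ 0.15.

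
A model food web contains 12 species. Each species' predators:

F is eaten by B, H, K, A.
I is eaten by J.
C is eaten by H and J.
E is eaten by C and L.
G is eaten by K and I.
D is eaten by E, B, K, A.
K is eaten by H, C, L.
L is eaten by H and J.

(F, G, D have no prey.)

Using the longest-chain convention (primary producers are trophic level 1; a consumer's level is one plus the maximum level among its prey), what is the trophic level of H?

Trophic level 4

F is a producer → level 1.
K eats F (level 1); other prey at levels: G 1, D 1 → level 2.
L eats K (level 2); other prey at levels: E 2 → level 3.
H eats L (level 3); other prey at levels: F 1, K 2, C 3 → level 4.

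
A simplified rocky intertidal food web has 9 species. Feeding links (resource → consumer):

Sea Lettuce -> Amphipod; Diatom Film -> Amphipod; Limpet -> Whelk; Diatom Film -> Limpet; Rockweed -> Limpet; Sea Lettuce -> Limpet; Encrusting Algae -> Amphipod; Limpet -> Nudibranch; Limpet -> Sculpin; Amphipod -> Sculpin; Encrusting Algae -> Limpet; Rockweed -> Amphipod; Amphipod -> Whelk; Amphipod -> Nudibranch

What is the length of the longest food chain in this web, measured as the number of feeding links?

2 links

One longest chain: Diatom Film → Limpet → Whelk.
It has 3 species and 2 links.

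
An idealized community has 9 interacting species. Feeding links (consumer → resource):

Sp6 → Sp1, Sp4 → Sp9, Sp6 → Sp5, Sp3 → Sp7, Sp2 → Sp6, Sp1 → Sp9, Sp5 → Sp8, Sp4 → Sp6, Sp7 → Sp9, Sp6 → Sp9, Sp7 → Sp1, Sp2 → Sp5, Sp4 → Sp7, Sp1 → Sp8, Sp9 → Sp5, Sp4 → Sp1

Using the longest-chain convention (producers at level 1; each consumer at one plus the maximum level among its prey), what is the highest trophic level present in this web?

6

Producers (level 1): Sp8.
Sp8 → Sp5 → Sp9 → Sp1 → Sp7 → Sp4 gives Sp4 level 6.
No species has a prey at level 6, so no species reaches level 7.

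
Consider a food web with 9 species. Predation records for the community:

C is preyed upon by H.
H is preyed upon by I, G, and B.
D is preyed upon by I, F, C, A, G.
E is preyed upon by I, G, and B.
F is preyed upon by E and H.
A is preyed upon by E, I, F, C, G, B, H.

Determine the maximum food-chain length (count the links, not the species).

One longest chain: D → A → F → H → G.
It has 5 species and 4 links.

4 links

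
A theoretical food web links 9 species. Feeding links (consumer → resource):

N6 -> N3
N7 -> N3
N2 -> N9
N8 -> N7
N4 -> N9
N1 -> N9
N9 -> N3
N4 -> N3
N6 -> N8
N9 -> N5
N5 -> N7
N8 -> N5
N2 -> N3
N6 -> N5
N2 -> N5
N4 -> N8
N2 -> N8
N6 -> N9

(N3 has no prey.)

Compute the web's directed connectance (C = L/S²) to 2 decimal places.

C = 0.22

The web has S = 9 species and L = 18 feeding links.
C = L / S² = 18 / 81 = 0.2222 ≈ 0.22.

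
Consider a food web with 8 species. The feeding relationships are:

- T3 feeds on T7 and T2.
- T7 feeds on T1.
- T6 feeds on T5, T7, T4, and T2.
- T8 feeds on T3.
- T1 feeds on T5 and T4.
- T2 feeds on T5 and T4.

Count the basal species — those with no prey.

2

Basal species (no prey listed): T4, T5.
Count: 2.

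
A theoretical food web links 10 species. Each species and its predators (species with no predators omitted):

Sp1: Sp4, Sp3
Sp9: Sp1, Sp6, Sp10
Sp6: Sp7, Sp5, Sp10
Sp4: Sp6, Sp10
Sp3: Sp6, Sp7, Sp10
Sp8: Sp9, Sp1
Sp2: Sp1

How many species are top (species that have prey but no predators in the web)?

Top species (has prey, but nothing eats it): Sp7, Sp5, Sp10.
Count: 3.

3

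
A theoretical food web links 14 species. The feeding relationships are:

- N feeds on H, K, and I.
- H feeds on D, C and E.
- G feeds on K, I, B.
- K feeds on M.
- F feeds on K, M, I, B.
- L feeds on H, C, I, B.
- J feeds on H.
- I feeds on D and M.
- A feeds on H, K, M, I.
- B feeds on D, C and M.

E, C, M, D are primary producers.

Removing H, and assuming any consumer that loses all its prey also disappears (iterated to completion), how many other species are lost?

Remove H.
Round 1: J (all prey gone) → extinct.
No further losses. Total secondary extinctions: 1.

1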